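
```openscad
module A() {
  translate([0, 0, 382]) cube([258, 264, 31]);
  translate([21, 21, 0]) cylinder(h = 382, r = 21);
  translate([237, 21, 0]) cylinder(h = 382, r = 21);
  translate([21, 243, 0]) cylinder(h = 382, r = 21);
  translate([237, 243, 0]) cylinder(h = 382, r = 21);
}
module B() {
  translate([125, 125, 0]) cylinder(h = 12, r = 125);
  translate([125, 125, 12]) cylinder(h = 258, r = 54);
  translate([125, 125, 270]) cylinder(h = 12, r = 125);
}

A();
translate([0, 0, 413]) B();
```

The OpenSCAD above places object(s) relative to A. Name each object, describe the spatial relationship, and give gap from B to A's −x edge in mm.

The spool's min-x is at 0; the stool's min-x is 0; gap = 0 mm.

A is a stool. B is a spool. The spool is on top of the stool. The gap from the spool to the stool's −x edge is 0 mm.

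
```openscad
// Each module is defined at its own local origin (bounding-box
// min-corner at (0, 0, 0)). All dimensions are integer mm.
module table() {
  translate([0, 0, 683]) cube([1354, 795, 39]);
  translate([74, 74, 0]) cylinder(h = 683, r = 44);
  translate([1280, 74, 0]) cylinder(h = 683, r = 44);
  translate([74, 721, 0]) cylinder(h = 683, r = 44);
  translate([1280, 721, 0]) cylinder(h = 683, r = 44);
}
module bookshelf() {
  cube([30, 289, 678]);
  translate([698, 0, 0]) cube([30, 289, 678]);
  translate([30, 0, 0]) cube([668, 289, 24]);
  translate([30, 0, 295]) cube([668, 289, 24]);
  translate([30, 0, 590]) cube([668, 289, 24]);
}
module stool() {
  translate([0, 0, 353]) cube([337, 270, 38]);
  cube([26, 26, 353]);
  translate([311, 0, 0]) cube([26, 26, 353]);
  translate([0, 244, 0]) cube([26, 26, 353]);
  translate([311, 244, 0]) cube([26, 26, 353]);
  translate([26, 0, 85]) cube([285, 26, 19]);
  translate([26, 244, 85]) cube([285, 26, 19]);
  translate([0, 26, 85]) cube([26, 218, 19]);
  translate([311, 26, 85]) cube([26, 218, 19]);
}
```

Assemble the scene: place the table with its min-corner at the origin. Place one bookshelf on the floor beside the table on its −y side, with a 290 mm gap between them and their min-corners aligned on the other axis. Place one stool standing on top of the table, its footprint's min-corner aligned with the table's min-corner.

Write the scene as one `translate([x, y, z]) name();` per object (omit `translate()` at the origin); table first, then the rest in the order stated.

table();
translate([0, -579, 0]) bookshelf();
translate([0, 0, 722]) stool();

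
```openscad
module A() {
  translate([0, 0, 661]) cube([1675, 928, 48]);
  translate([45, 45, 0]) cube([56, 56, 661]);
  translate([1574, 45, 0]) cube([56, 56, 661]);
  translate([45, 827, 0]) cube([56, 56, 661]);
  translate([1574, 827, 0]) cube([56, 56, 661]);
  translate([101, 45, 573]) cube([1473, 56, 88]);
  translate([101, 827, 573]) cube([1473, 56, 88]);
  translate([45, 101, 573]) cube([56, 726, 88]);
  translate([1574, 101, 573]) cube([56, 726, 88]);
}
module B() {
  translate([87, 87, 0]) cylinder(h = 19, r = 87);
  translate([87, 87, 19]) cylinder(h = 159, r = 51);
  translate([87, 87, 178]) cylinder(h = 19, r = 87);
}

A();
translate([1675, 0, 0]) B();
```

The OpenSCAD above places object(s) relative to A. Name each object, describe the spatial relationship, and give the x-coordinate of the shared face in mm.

A is a table. B is a spool. The spool is against the table's +x side, with their −y faces flush. The x-coordinate of the shared face is 1675 mm.

The table's +x face and the spool's −x face are both at x = 1675 mm.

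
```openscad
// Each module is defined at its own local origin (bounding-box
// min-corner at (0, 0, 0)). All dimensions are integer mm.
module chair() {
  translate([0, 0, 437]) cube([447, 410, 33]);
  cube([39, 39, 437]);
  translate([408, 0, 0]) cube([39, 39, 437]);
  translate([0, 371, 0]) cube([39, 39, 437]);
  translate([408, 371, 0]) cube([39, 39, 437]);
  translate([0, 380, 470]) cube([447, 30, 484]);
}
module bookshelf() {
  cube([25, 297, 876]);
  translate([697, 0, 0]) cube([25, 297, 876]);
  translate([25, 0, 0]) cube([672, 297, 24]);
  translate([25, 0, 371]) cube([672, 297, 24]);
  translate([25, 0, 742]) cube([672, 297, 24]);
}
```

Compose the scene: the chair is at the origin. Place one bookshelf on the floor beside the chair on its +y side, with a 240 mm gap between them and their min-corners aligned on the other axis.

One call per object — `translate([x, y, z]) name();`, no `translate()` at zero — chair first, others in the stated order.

chair();
translate([0, 650, 0]) bookshelf();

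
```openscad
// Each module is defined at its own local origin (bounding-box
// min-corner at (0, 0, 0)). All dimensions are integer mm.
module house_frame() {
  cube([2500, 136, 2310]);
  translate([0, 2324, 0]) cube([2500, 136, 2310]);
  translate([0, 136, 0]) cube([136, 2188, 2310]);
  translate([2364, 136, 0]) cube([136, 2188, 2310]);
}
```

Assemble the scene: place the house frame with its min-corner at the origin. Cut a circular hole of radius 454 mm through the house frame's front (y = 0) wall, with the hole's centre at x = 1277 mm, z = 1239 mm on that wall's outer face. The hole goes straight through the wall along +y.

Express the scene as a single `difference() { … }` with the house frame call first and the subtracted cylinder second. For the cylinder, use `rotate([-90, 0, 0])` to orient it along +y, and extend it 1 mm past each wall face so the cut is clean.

difference() {
  house_frame();
  translate([1277, -1, 1239]) rotate([-90, 0, 0]) cylinder(h = 138, r = 454);
}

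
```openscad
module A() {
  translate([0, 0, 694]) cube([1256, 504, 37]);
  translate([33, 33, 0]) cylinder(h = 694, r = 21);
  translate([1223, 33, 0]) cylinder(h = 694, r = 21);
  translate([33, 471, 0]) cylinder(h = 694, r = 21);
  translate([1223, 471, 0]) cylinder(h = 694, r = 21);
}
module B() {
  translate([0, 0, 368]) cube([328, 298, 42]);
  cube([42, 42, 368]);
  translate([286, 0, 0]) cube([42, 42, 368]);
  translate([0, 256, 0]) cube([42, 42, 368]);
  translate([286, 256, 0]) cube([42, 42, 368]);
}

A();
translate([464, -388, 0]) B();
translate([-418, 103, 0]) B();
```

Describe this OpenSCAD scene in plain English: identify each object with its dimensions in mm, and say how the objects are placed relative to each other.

A is a table with a 1256×504 mm rectangular top, 37 mm thick, top surface at z = 731 mm, supported by four round legs of 42 mm diameter, each leg's bounding box inset 12 mm from the nearest pair of top edges, running from the floor.

B is a simple wooden stool: a rectangular seat 328 mm (x) by 298 mm (y), 42 mm thick, top face at z = 410 mm, on four square legs, each 42×42 mm in cross-section. The legs rest on z = 0, each flush with a corner of the seat.

Two stools sit around the table at the −y, −x sides.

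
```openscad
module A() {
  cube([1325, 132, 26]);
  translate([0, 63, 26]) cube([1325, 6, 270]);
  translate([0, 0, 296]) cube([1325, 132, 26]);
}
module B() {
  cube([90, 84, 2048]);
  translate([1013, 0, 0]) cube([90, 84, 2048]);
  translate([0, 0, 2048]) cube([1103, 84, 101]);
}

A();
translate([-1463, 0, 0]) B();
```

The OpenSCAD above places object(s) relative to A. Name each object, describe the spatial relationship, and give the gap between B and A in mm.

A is an I-beam. B is a door frame. The door frame is on the floor beside the I-beam on its −x side. The gap between the door frame and the I-beam is 360 mm.

The door frame's nearest face is 360 mm from the I-beam's −x face.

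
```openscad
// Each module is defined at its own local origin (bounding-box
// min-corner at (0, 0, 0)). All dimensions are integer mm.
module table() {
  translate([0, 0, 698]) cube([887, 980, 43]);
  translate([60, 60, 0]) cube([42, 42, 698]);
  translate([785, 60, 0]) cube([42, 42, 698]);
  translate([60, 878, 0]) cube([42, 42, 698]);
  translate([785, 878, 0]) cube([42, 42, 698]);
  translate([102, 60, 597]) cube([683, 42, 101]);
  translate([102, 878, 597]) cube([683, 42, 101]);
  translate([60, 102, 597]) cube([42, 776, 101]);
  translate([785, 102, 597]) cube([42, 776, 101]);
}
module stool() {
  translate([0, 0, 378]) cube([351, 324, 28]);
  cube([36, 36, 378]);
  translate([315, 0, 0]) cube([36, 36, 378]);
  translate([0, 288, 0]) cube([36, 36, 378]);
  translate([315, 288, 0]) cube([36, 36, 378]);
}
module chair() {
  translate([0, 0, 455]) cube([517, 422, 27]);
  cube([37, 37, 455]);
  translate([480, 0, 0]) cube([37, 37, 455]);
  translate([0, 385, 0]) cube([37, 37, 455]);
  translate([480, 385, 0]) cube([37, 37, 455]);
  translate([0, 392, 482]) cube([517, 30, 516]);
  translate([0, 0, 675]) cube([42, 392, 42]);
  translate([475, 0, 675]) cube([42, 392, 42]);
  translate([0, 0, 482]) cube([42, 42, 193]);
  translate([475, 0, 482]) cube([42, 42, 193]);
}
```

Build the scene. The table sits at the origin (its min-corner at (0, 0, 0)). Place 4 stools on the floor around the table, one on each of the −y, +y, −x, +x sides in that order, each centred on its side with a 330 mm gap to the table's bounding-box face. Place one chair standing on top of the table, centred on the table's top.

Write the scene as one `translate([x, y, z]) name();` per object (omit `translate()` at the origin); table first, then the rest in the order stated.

table();
translate([268, -654, 0]) stool();
translate([268, 1310, 0]) stool();
translate([-681, 328, 0]) stool();
translate([1217, 328, 0]) stool();
translate([185, 279, 741]) chair();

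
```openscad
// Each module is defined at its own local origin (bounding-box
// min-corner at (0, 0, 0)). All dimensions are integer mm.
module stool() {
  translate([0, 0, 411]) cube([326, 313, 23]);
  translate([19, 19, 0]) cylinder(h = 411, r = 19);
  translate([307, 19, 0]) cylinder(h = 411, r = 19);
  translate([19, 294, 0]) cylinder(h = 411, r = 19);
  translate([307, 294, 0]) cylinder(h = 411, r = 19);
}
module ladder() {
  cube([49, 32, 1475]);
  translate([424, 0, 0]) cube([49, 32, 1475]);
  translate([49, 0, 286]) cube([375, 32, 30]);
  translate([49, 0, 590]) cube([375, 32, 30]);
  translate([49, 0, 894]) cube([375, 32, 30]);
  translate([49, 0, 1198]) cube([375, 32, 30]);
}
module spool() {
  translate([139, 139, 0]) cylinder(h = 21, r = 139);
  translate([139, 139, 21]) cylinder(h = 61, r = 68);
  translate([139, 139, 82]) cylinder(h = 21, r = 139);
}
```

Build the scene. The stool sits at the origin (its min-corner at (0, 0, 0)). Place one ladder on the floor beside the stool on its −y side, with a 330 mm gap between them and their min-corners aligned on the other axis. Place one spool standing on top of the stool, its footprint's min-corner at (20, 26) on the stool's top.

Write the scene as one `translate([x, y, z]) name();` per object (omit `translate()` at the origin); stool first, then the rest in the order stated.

stool();
translate([0, -362, 0]) ladder();
translate([20, 26, 434]) spool();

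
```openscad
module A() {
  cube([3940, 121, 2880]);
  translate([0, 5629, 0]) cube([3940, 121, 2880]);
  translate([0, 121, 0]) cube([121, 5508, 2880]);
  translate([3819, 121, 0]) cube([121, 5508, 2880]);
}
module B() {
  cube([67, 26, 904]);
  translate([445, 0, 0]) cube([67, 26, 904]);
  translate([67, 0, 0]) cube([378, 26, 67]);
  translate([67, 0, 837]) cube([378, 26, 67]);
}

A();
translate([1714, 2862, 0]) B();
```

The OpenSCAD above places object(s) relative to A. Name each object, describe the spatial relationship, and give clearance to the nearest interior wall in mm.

Clearances: x = 1593, y = 2741; minimum 1593 mm.

A is a house frame. B is a picture frame. The picture frame sits inside the house frame, centred. The clearance to the nearest interior wall is 1593 mm.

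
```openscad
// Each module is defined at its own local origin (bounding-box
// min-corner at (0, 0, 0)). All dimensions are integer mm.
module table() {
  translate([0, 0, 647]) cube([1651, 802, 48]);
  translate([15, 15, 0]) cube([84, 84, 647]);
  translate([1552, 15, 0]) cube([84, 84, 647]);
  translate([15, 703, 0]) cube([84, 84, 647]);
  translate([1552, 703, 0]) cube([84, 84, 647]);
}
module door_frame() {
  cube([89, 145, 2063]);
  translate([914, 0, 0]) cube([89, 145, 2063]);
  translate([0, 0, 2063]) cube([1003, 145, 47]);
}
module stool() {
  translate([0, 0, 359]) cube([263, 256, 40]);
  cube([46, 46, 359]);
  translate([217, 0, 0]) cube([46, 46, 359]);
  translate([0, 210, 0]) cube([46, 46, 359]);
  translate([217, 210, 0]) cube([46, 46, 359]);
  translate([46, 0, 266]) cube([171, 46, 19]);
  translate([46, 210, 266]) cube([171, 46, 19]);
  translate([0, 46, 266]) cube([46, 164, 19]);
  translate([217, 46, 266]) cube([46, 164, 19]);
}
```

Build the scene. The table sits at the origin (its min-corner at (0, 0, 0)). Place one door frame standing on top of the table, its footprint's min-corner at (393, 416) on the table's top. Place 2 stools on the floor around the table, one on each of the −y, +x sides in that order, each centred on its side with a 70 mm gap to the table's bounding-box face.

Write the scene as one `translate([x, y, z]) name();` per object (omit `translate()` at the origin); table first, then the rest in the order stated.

table();
translate([393, 416, 695]) door_frame();
translate([694, -326, 0]) stool();
translate([1721, 273, 0]) stool();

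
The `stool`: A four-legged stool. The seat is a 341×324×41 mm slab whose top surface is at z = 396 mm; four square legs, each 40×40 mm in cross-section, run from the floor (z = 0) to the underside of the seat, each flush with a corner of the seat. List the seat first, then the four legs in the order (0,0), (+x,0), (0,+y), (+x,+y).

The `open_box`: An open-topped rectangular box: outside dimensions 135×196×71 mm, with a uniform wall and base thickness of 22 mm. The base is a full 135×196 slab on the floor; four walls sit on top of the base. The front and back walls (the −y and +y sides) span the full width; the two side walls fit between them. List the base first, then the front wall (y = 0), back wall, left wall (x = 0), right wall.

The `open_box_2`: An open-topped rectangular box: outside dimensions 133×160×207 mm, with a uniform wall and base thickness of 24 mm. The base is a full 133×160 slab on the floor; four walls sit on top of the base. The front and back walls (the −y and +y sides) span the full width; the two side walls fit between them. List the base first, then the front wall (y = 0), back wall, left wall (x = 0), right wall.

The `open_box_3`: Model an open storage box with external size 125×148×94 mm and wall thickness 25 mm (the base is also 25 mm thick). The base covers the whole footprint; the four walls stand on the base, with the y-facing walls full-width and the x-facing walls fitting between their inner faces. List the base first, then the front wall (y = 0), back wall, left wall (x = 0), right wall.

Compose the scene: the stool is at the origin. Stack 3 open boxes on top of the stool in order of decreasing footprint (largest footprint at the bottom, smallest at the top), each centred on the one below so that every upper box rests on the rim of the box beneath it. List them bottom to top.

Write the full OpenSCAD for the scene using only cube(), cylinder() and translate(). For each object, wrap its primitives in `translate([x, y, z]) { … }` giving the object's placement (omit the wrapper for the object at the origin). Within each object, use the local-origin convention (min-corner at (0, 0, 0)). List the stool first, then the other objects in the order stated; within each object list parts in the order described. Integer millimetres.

translate([0, 0, 355]) cube([341, 324, 41]);
cube([40, 40, 355]);
translate([301, 0, 0]) cube([40, 40, 355]);
translate([0, 284, 0]) cube([40, 40, 355]);
translate([301, 284, 0]) cube([40, 40, 355]);
translate([103, 64, 396]) {
  cube([135, 196, 22]);
  translate([0, 0, 22]) cube([135, 22, 49]);
  translate([0, 174, 22]) cube([135, 22, 49]);
  translate([0, 22, 22]) cube([22, 152, 49]);
  translate([113, 22, 22]) cube([22, 152, 49]);
}
translate([104, 82, 467]) {
  cube([133, 160, 24]);
  translate([0, 0, 24]) cube([133, 24, 183]);
  translate([0, 136, 24]) cube([133, 24, 183]);
  translate([0, 24, 24]) cube([24, 112, 183]);
  translate([109, 24, 24]) cube([24, 112, 183]);
}
translate([108, 88, 674]) {
  cube([125, 148, 25]);
  translate([0, 0, 25]) cube([125, 25, 69]);
  translate([0, 123, 25]) cube([125, 25, 69]);
  translate([0, 25, 25]) cube([25, 98, 69]);
  translate([100, 25, 25]) cube([25, 98, 69]);
}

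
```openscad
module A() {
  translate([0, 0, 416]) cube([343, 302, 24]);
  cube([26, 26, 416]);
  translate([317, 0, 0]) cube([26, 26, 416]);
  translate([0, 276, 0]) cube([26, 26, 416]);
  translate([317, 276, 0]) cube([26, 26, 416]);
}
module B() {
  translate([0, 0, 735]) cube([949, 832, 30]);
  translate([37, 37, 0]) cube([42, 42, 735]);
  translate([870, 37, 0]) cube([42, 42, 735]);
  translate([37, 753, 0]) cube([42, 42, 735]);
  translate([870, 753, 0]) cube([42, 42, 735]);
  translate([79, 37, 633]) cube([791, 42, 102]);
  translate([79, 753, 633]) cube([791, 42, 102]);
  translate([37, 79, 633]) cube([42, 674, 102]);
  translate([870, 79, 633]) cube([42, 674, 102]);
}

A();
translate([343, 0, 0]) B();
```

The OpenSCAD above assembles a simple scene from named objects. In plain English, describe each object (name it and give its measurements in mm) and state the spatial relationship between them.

A is a simple wooden stool: a rectangular seat 343 mm (x) by 302 mm (y), 24 mm thick, top face at z = 440 mm, on four square legs, each 26×26 mm in cross-section. The legs rest on z = 0, each flush with a corner of the seat.

B is a table: top 949 mm (x) × 832 mm (y), 30 mm thick, upper face at z = 765 mm, on four 42×42 mm square legs, each inset 37 mm from the nearest pair of top edges, running from z = 0 to the bottom of the top. Four apron rails, 42 mm thick and 102 mm tall, run between adjacent legs with their top edges flush with the underside of the top and their outer faces flush with the legs' outer faces.

The table is against the stool's +x side, with their −y faces flush.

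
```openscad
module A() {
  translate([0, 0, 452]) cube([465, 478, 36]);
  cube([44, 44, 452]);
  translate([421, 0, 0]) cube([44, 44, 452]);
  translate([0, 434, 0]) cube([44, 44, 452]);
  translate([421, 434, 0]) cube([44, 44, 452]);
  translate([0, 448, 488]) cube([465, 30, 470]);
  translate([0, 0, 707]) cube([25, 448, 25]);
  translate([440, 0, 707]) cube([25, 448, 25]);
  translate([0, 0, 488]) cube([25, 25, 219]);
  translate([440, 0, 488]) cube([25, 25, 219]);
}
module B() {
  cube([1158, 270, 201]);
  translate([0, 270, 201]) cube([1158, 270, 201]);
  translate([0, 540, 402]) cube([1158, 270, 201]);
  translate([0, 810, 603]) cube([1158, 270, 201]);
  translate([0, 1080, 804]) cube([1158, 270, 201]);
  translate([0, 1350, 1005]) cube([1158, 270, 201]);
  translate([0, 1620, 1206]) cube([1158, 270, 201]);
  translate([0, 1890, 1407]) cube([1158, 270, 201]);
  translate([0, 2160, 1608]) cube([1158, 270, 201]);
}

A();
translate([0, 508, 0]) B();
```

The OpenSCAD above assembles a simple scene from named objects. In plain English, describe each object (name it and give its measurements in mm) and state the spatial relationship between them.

A is a chair: 465×478 mm seat, 36 mm thick, top at z = 488 mm, on four 44 mm square corner legs flush with the seat edges. A 30 mm thick backrest slab spans the full seat width, extending 470 mm above the seat top, its back face flush with the seat's +y edge. Two armrests of 25×25 mm section run along each side from the seat's front edge to the front of the backrest, top faces 244 mm above the seat top and outer faces flush with the seat's x-edges; a 25×25 mm post under the front of each armrest stands on the seat at the front corner.

B is a straight staircase of 9 solid steps. Each step is 1158 mm wide (x), 270 mm deep (y, the going) and 201 mm tall (the rise). The first step rests on the floor; each subsequent step sits one going further in +y and one rise higher in +z, directly behind and above the previous step with no overlap.

The staircase is on the floor beside the chair on its +y side.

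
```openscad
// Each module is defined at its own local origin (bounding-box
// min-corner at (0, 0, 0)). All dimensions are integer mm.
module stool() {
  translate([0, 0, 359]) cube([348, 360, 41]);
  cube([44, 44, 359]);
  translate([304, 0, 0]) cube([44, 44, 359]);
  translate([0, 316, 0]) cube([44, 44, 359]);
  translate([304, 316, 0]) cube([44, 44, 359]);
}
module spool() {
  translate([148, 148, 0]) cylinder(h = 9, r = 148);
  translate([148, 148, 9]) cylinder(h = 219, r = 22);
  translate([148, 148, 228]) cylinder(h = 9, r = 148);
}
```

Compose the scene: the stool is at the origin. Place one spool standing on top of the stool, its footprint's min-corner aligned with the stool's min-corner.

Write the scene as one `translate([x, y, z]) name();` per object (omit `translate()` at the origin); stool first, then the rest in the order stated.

stool();
translate([0, 0, 400]) spool();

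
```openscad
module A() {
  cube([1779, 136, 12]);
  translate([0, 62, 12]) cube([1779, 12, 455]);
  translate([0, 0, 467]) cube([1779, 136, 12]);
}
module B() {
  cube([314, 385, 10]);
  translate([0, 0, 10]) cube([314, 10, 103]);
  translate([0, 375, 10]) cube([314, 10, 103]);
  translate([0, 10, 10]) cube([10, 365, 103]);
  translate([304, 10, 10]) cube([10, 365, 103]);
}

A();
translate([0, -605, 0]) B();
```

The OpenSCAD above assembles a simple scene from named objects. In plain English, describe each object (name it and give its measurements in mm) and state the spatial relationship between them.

A is an I-beam lying along x, 1779 mm long. Overall section height 479 mm. Two flanges 136 mm wide (y) and 12 mm thick, one on the floor and one at the top; a web 12 mm thick runs between them, centred on the flange width.

B is an open-topped rectangular box: outside dimensions 314×385×113 mm, with a uniform wall and base thickness of 10 mm. The base is a full 314×385 slab on the floor; four walls sit on top of the base. The front and back walls (the −y and +y sides) span the full width; the two side walls fit between them.

The open box is on the floor beside the I-beam on its −y side.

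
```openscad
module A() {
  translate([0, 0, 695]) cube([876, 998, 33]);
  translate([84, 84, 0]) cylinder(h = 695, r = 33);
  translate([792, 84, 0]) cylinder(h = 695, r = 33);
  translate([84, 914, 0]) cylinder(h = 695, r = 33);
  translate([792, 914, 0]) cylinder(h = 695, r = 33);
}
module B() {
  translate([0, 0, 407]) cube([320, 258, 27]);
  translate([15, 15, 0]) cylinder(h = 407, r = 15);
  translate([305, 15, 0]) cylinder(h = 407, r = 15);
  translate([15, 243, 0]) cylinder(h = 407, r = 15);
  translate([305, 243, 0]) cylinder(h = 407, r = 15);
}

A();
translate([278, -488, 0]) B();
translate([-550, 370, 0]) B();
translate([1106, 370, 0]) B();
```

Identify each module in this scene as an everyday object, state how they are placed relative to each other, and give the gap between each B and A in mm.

A is a table. B is a stool. Three stools sit around the table at the −y, −x, +x sides. The gap between each stool and the table is 230 mm.

Each stool's nearest face is 230 mm from the table's bounding box.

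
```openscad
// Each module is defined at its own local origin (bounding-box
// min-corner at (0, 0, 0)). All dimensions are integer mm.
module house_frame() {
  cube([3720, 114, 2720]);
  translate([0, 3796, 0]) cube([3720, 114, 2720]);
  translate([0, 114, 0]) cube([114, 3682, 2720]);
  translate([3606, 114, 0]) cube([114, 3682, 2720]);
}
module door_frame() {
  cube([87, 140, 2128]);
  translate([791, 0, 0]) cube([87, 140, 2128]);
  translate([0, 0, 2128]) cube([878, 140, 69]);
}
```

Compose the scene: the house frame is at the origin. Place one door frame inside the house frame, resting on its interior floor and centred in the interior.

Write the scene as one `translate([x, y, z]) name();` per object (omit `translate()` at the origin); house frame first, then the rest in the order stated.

house_frame();
translate([1421, 1885, 0]) door_frame();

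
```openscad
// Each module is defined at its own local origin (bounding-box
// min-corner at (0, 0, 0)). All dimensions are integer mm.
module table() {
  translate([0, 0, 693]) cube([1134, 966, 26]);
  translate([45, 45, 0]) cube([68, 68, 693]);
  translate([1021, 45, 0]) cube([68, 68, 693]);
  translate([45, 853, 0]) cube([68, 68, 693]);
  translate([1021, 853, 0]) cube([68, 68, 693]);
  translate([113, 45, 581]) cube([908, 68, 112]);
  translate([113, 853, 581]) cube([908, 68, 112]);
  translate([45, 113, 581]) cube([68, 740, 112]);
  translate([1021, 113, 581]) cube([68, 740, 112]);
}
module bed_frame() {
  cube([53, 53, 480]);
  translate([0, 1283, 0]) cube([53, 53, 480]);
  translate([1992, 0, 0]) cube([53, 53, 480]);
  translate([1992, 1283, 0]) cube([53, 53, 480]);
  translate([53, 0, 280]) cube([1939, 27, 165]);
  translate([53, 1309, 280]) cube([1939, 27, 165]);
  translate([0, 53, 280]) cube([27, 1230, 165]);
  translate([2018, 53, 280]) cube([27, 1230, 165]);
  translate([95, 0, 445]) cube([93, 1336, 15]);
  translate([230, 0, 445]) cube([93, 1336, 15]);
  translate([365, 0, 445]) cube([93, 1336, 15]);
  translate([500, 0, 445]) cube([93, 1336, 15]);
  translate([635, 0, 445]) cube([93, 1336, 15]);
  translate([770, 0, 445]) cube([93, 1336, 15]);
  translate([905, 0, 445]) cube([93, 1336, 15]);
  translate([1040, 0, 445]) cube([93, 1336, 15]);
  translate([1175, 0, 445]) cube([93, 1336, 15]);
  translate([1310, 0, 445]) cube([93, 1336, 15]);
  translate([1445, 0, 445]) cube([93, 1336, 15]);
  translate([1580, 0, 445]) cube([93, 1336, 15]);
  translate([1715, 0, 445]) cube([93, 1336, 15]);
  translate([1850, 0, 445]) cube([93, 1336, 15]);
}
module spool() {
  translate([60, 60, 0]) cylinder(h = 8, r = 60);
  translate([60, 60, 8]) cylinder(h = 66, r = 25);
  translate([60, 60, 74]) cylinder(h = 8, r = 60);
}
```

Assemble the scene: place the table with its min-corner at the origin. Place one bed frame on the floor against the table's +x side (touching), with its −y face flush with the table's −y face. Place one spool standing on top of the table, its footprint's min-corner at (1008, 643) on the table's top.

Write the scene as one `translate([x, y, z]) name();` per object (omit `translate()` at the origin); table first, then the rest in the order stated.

table();
translate([1134, 0, 0]) bed_frame();
translate([1008, 643, 719]) spool();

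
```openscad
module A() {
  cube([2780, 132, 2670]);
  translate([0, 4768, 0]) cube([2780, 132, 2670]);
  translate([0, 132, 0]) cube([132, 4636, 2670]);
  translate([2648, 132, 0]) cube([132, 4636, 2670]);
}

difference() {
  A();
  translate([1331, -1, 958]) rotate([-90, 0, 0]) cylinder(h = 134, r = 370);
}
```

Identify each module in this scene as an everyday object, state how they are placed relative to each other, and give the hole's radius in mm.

A is a house frame. The house frame has a circular hole through its front wall. The hole's radius is 370 mm.

The subtracted cylinder has r = 370 mm.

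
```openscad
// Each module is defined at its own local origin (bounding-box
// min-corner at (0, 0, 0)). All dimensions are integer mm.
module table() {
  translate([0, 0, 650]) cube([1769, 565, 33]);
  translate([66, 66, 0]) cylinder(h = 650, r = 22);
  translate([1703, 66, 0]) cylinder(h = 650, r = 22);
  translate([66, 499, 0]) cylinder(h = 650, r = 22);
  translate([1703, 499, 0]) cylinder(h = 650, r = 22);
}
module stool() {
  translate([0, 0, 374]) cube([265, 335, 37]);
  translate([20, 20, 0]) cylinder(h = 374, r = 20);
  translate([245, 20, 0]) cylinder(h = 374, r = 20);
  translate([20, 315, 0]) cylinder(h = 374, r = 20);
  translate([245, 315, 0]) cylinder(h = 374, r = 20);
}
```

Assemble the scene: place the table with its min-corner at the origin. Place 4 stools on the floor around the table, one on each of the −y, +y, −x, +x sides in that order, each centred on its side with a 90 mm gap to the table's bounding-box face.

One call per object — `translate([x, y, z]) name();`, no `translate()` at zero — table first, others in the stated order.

table();
translate([752, -425, 0]) stool();
translate([752, 655, 0]) stool();
translate([-355, 115, 0]) stool();
translate([1859, 115, 0]) stool();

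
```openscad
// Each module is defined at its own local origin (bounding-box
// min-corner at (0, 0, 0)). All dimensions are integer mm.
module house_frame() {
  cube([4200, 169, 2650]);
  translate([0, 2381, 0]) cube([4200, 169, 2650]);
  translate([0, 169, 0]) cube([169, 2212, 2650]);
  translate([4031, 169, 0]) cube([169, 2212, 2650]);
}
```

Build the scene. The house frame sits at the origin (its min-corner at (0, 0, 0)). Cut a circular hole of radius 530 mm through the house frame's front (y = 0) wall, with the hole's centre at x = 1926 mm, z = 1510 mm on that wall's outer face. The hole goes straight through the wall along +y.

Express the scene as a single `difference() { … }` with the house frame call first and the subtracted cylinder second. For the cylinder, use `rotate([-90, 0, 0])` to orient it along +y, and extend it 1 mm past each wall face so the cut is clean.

difference() {
  house_frame();
  translate([1926, -1, 1510]) rotate([-90, 0, 0]) cylinder(h = 171, r = 530);
}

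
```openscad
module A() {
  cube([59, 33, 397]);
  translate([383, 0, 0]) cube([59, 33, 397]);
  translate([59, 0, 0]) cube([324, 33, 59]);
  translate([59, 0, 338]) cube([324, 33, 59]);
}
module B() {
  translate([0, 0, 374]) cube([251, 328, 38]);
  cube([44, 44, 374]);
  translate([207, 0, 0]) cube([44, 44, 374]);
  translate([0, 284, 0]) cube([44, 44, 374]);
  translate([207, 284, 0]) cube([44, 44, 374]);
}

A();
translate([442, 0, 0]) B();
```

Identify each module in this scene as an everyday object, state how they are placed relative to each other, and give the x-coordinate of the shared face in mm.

A is a picture frame. B is a stool. The stool is against the picture frame's +x side, with their −y faces flush. The x-coordinate of the shared face is 442 mm.

The picture frame's +x face and the stool's −x face are both at x = 442 mm.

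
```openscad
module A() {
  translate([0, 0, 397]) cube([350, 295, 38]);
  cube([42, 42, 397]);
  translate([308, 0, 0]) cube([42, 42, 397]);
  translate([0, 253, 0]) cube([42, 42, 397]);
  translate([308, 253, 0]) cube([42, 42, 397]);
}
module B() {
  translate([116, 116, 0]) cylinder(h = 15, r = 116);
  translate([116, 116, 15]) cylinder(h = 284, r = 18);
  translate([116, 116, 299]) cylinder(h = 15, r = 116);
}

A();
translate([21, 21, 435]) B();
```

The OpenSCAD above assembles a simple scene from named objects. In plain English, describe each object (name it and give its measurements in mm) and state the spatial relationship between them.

A is a four-legged stool. The seat is a 350×295×38 mm slab whose top surface is at z = 435 mm; four square legs, each 42×42 mm in cross-section, run from the floor (z = 0) to the underside of the seat, each flush with a corner of the seat.

B is a spool: two coaxial disc flanges of radius 116 mm and thickness 15 mm, joined by a core cylinder of radius 18 mm and height 284 mm. The lower flange rests on z = 0 and the three cylinders share a vertical axis.

The spool is on top of the stool.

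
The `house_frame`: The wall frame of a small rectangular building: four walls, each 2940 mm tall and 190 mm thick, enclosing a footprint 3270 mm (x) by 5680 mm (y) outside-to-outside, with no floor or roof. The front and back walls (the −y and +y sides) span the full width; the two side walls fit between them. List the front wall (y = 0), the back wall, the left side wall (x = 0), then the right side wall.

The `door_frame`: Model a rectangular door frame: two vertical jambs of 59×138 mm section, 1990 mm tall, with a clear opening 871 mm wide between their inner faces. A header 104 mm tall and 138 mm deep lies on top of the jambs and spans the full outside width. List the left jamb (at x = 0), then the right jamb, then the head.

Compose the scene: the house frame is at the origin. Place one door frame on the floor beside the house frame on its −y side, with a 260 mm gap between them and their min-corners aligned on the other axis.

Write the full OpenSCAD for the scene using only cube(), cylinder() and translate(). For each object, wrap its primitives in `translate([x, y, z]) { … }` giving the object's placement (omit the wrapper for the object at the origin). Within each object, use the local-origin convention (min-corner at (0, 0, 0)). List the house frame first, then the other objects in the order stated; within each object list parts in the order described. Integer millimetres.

cube([3270, 190, 2940]);
translate([0, 5490, 0]) cube([3270, 190, 2940]);
translate([0, 190, 0]) cube([190, 5300, 2940]);
translate([3080, 190, 0]) cube([190, 5300, 2940]);
translate([0, -398, 0]) {
  cube([59, 138, 1990]);
  translate([930, 0, 0]) cube([59, 138, 1990]);
  translate([0, 0, 1990]) cube([989, 138, 104]);
}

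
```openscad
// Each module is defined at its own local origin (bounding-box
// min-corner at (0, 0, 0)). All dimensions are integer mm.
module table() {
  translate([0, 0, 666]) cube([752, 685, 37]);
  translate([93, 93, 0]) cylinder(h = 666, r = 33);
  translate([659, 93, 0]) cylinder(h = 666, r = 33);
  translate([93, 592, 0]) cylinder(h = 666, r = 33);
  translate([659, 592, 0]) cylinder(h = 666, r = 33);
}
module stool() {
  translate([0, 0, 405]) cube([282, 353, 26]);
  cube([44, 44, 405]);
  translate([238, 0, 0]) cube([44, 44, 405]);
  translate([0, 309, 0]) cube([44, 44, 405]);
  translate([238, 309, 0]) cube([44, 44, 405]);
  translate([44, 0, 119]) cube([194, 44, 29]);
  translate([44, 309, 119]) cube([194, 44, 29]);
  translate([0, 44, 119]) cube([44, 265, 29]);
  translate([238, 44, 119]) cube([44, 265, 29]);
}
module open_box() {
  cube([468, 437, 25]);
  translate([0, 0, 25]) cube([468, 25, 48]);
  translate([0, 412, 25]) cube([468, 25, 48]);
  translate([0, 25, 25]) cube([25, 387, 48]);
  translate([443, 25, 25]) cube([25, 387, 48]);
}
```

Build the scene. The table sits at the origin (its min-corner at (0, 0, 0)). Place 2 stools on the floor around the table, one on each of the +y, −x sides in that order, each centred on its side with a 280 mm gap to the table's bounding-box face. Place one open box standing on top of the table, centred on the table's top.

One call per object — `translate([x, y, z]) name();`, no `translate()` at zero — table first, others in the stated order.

table();
translate([235, 965, 0]) stool();
translate([-562, 166, 0]) stool();
translate([142, 124, 703]) open_box();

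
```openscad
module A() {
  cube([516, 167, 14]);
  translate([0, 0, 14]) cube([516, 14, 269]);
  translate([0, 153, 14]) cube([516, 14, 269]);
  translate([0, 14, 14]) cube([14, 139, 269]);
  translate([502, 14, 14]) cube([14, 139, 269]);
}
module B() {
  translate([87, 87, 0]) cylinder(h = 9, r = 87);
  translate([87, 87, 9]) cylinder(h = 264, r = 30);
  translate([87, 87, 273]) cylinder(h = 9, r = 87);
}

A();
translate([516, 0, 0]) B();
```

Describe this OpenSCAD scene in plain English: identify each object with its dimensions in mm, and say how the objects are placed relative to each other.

A is an open-topped rectangular box: outside dimensions 516×167×283 mm, with a uniform wall and base thickness of 14 mm. The base is a full 516×167 slab on the floor; four walls sit on top of the base. The front and back walls (the −y and +y sides) span the full width; the two side walls fit between them.

B is a spool: two coaxial disc flanges of radius 87 mm and thickness 9 mm, joined by a core cylinder of radius 30 mm and height 264 mm. The lower flange rests on z = 0 and the three cylinders share a vertical axis.

The spool is against the open box's +x side, with their −y faces flush.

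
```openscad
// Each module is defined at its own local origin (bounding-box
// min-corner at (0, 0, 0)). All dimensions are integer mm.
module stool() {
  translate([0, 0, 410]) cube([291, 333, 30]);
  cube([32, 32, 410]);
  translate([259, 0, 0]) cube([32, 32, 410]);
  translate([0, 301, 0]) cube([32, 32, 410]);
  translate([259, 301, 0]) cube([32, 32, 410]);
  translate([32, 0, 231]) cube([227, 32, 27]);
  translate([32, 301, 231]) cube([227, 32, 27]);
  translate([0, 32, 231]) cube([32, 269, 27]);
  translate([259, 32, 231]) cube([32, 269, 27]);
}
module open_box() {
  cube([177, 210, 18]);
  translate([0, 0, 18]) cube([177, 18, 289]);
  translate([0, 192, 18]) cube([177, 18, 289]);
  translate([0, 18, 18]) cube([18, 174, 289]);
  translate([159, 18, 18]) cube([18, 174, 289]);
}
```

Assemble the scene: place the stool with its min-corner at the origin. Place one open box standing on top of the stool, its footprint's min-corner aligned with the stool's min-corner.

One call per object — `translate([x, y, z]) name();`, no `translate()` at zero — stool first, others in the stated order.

stool();
translate([0, 0, 440]) open_box();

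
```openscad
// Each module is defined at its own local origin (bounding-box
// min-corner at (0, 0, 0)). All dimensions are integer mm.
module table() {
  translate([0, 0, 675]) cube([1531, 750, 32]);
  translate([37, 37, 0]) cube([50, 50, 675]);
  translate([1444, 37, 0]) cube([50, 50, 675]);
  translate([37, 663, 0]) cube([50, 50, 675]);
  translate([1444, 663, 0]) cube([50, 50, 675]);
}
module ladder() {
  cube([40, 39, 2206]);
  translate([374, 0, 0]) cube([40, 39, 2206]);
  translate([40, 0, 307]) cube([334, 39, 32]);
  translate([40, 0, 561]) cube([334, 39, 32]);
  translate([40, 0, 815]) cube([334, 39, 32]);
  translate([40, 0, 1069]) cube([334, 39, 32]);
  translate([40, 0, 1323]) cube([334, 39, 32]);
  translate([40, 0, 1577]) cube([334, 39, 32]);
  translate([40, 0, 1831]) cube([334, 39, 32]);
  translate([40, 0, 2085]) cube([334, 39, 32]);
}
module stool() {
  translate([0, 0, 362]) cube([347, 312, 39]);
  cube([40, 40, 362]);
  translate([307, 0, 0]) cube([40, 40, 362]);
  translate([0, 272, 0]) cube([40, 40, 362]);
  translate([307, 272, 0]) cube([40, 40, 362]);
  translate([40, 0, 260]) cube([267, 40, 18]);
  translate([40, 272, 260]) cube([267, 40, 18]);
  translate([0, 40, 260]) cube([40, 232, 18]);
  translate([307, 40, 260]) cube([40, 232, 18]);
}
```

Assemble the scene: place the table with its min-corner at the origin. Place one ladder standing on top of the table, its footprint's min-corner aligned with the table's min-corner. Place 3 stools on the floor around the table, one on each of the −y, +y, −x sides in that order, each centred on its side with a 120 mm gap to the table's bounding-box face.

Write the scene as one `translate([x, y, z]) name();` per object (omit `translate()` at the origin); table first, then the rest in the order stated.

table();
translate([0, 0, 707]) ladder();
translate([592, -432, 0]) stool();
translate([592, 870, 0]) stool();
translate([-467, 219, 0]) stool();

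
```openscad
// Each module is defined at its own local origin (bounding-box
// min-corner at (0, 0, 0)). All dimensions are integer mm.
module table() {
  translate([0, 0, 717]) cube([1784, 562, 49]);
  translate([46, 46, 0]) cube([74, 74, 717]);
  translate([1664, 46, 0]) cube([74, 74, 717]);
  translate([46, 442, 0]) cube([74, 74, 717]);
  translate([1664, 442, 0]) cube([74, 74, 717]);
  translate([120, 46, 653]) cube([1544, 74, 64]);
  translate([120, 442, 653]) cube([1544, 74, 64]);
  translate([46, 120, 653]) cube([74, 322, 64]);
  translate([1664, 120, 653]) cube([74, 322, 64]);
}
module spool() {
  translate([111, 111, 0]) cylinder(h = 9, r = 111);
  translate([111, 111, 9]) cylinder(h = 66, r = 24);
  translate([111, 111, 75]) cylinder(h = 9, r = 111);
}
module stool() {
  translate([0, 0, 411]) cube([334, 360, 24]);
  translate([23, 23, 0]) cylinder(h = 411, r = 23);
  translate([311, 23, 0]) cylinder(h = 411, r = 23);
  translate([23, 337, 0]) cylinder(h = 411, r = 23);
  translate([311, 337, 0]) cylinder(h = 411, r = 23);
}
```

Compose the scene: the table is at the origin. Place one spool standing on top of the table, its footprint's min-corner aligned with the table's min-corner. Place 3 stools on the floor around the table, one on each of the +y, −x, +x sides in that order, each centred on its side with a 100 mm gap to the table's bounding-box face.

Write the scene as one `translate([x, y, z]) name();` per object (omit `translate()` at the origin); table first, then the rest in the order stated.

table();
translate([0, 0, 766]) spool();
translate([725, 662, 0]) stool();
translate([-434, 101, 0]) stool();
translate([1884, 101, 0]) stool();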